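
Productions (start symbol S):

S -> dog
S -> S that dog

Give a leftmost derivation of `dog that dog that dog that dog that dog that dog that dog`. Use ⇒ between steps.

S ⇒ S that dog ⇒ S that dog that dog ⇒ S that dog that dog that dog ⇒ S that dog that dog that dog that dog ⇒ S that dog that dog that dog that dog that dog ⇒ S that dog that dog that dog that dog that dog that dog ⇒ dog that dog that dog that dog that dog that dog that dog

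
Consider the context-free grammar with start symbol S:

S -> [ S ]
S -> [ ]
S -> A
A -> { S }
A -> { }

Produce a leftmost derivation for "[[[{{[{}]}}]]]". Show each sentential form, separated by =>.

S => [S]   [S -> [ S ]]
[S] => [[S]]   [S -> [ S ]]
[[S]] => [[[S]]]   [S -> [ S ]]
[[[S]]] => [[[A]]]   [S -> A]
[[[A]]] => [[[{S}]]]   [A -> { S }]
[[[{S}]]] => [[[{A}]]]   [S -> A]
[[[{A}]]] => [[[{{S}}]]]   [A -> { S }]
[[[{{S}}]]] => [[[{{[S]}}]]]   [S -> [ S ]]
[[[{{[S]}}]]] => [[[{{[A]}}]]]   [S -> A]
[[[{{[A]}}]]] => [[[{{[{}]}}]]]   [A -> { }]

S => [S] => [[S]] => [[[S]]] => [[[A]]] => [[[{S}]]] => [[[{A}]]] => [[[{{S}}]]] => [[[{{[S]}}]]] => [[[{{[A]}}]]] => [[[{{[{}]}}]]]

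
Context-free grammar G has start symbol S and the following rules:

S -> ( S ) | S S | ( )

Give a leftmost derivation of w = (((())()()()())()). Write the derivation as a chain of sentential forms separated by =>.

S => (S) => (SS) => ((S)S) => ((SS)S) => ((SSS)S) => ((SSSS)S) => ((SSSSS)S) => (((S)SSSS)S) => (((())SSSS)S) => (((())()SSS)S) => (((())()()SS)S) => (((())()()()S)S) => (((())()()()())S) => (((())()()()())())

S => (S)   [S -> ( S )]
(S) => (SS)   [S -> S S]
(SS) => ((S)S)   [S -> ( S )]
((S)S) => ((SS)S)   [S -> S S]
((SS)S) => ((SSS)S)   [S -> S S]
((SSS)S) => ((SSSS)S)   [S -> S S]
((SSSS)S) => ((SSSSS)S)   [S -> S S]
((SSSSS)S) => (((S)SSSS)S)   [S -> ( S )]
(((S)SSSS)S) => (((())SSSS)S)   [S -> ( )]
(((())SSSS)S) => (((())()SSS)S)   [S -> ( )]
(((())()SSS)S) => (((())()()SS)S)   [S -> ( )]
(((())()()SS)S) => (((())()()()S)S)   [S -> ( )]
(((())()()()S)S) => (((())()()()())S)   [S -> ( )]
(((())()()()())S) => (((())()()()())())   [S -> ( )]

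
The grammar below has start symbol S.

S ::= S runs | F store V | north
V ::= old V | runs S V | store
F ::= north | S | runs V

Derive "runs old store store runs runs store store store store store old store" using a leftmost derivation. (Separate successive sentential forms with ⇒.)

S ⇒ F store V ⇒ S store V ⇒ F store V store V ⇒ runs V store V store V ⇒ runs old V store V store V ⇒ runs old store store V store V ⇒ runs old store store runs S V store V ⇒ runs old store store runs F store V V store V ⇒ runs old store store runs runs V store V V store V ⇒ runs old store store runs runs store store V V store V ⇒ runs old store store runs runs store store store V store V ⇒ runs old store store runs runs store store store store store V ⇒ runs old store store runs runs store store store store store old V ⇒ runs old store store runs runs store store store store store old store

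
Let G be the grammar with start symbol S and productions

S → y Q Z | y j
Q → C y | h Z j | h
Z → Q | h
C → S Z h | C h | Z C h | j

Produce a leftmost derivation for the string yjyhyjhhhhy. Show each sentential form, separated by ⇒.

S ⇒ yQZ ⇒ yCyZ ⇒ yjyZ ⇒ yjyQ ⇒ yjyCy ⇒ yjyZChy ⇒ yjyhChy ⇒ yjyhChhy ⇒ yjyhSZhhhy ⇒ yjyhyjZhhhy ⇒ yjyhyjQhhhy ⇒ yjyhyjhhhhy

S ⇒ yQZ   [S → y Q Z]
yQZ ⇒ yCyZ   [Q → C y]
yCyZ ⇒ yjyZ   [C → j]
yjyZ ⇒ yjyQ   [Z → Q]
yjyQ ⇒ yjyCy   [Q → C y]
yjyCy ⇒ yjyZChy   [C → Z C h]
yjyZChy ⇒ yjyhChy   [Z → h]
yjyhChy ⇒ yjyhChhy   [C → C h]
yjyhChhy ⇒ yjyhSZhhhy   [C → S Z h]
yjyhSZhhhy ⇒ yjyhyjZhhhy   [S → y j]
yjyhyjZhhhy ⇒ yjyhyjQhhhy   [Z → Q]
yjyhyjQhhhy ⇒ yjyhyjhhhhy   [Q → h]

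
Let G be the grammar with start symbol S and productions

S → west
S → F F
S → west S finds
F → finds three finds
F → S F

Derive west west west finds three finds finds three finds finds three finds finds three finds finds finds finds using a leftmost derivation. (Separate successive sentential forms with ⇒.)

S ⇒ west S finds ⇒ west west S finds finds ⇒ west west west S finds finds finds ⇒ west west west F F finds finds finds ⇒ west west west S F F finds finds finds ⇒ west west west F F F F finds finds finds ⇒ west west west finds three finds F F F finds finds finds ⇒ west west west finds three finds finds three finds F F finds finds finds ⇒ west west west finds three finds finds three finds finds three finds F finds finds finds ⇒ west west west finds three finds finds three finds finds three finds finds three finds finds finds finds

S ⇒ west S finds   [S → west S finds]
west S finds ⇒ west west S finds finds   [S → west S finds]
west west S finds finds ⇒ west west west S finds finds finds   [S → west S finds]
west west west S finds finds finds ⇒ west west west F F finds finds finds   [S → F F]
west west west F F finds finds finds ⇒ west west west S F F finds finds finds   [F → S F]
west west west S F F finds finds finds ⇒ west west west F F F F finds finds finds   [S → F F]
west west west F F F F finds finds finds ⇒ west west west finds three finds F F F finds finds finds   [F → finds three finds]
west west west finds three finds F F F finds finds finds ⇒ west west west finds three finds finds three finds F F finds finds finds   [F → finds three finds]
west west west finds three finds finds three finds F F finds finds finds ⇒ west west west finds three finds finds three finds finds three finds F finds finds finds   [F → finds three finds]
west west west finds three finds finds three finds finds three finds F finds finds finds ⇒ west west west finds three finds finds three finds finds three finds finds three finds finds finds finds   [F → finds three finds]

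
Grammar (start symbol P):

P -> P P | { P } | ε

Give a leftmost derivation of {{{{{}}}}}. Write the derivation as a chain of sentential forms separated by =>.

P => PP   [P -> P P]
PP => {P}P   [P -> { P }]
{P}P => {PP}P   [P -> P P]
{PP}P => {PPP}P   [P -> P P]
{PPP}P => {{P}PP}P   [P -> { P }]
{{P}PP}P => {{{P}}PP}P   [P -> { P }]
{{{P}}PP}P => {{{{P}}}PP}P   [P -> { P }]
{{{{P}}}PP}P => {{{{{P}}}}PP}P   [P -> { P }]
{{{{{P}}}}PP}P => {{{{{}}}}PP}P   [P -> ε]
{{{{{}}}}PP}P => {{{{{}}}}P}P   [P -> ε]
{{{{{}}}}P}P => {{{{{}}}}}P   [P -> ε]
{{{{{}}}}}P => {{{{{}}}}}   [P -> ε]

P=>PP=>{P}P=>{PP}P=>{PPP}P=>{{P}PP}P=>{{{P}}PP}P=>{{{{P}}}PP}P=>{{{{{P}}}}PP}P=>{{{{{}}}}PP}P=>{{{{{}}}}P}P=>{{{{{}}}}}P=>{{{{{}}}}}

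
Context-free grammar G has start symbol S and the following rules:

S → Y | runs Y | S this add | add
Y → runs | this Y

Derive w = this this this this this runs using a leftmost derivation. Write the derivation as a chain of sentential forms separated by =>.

S => Y => this Y => this this Y => this this this Y => this this this this Y => this this this this this Y => this this this this this runs

S => Y   [S → Y]
Y => this Y   [Y → this Y]
this Y => this this Y   [Y → this Y]
this this Y => this this this Y   [Y → this Y]
this this this Y => this this this this Y   [Y → this Y]
this this this this Y => this this this this this Y   [Y → this Y]
this this this this this Y => this this this this this runs   [Y → runs]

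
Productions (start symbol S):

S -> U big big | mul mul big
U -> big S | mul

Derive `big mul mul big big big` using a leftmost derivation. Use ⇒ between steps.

S ⇒ U big big   [S -> U big big]
U big big ⇒ big S big big   [U -> big S]
big S big big ⇒ big mul mul big big big   [S -> mul mul big]

S ⇒ U big big ⇒ big S big big ⇒ big mul mul big big big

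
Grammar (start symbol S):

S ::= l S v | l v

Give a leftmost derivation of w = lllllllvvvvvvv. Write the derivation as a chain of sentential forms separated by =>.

S => lSv   [S ::= l S v]
lSv => llSvv   [S ::= l S v]
llSvv => lllSvvv   [S ::= l S v]
lllSvvv => llllSvvvv   [S ::= l S v]
llllSvvvv => lllllSvvvvv   [S ::= l S v]
lllllSvvvvv => llllllSvvvvvv   [S ::= l S v]
llllllSvvvvvv => lllllllvvvvvvv   [S ::= l v]

S=>lSv=>llSvv=>lllSvvv=>llllSvvvv=>lllllSvvvvv=>llllllSvvvvvv=>lllllllvvvvvvv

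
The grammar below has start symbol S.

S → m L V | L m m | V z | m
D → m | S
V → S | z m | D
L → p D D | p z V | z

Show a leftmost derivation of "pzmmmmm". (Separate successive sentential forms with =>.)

S => Lmm => pDDmm => pSDmm => pLmmDmm => pzmmDmm => pzmmSmm => pzmmmmm

S => Lmm   [S → L m m]
Lmm => pDDmm   [L → p D D]
pDDmm => pSDmm   [D → S]
pSDmm => pLmmDmm   [S → L m m]
pLmmDmm => pzmmDmm   [L → z]
pzmmDmm => pzmmSmm   [D → S]
pzmmSmm => pzmmmmm   [S → m]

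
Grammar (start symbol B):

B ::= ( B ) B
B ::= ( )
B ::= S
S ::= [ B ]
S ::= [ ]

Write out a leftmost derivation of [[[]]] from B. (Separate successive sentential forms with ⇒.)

B ⇒ S   [B ::= S]
S ⇒ [B]   [S ::= [ B ]]
[B] ⇒ [S]   [B ::= S]
[S] ⇒ [[B]]   [S ::= [ B ]]
[[B]] ⇒ [[S]]   [B ::= S]
[[S]] ⇒ [[[]]]   [S ::= [ ]]

B⇒S⇒[B]⇒[S]⇒[[B]]⇒[[S]]⇒[[[]]]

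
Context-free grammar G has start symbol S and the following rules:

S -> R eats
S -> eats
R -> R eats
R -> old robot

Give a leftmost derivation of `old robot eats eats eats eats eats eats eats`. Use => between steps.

S => R eats => R eats eats => R eats eats eats => R eats eats eats eats => R eats eats eats eats eats => R eats eats eats eats eats eats => R eats eats eats eats eats eats eats => old robot eats eats eats eats eats eats eats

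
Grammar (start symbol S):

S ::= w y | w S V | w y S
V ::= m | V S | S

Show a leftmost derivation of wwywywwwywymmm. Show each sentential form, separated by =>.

S => wSV => wwySV => wwywySV => wwywywSVV => wwywywwSVVV => wwywywwwySVVV => wwywywwwywyVVV => wwywywwwywymVV => wwywywwwywymmV => wwywywwwywymmm

S => wSV   [S ::= w S V]
wSV => wwySV   [S ::= w y S]
wwySV => wwywySV   [S ::= w y S]
wwywySV => wwywywSVV   [S ::= w S V]
wwywywSVV => wwywywwSVVV   [S ::= w S V]
wwywywwSVVV => wwywywwwySVVV   [S ::= w y S]
wwywywwwySVVV => wwywywwwywyVVV   [S ::= w y]
wwywywwwywyVVV => wwywywwwywymVV   [V ::= m]
wwywywwwywymVV => wwywywwwywymmV   [V ::= m]
wwywywwwywymmV => wwywywwwywymmm   [V ::= m]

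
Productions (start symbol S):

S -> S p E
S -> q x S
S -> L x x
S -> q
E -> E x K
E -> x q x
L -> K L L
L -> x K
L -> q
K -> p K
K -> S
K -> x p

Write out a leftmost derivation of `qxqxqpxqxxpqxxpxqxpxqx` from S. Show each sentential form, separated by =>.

S=>qxS=>qxSpE=>qxSpEpE=>qxqxSpEpE=>qxqxSpEpEpE=>qxqxqpEpEpE=>qxqxqpExKpEpE=>qxqxqpxqxxKpEpE=>qxqxqpxqxxpKpEpE=>qxqxqpxqxxpSpEpE=>qxqxqpxqxxpLxxpEpE=>qxqxqpxqxxpqxxpEpE=>qxqxqpxqxxpqxxpxqxpE=>qxqxqpxqxxpqxxpxqxpxqx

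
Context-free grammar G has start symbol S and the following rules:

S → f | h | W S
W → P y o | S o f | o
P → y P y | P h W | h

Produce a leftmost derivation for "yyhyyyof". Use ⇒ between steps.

S ⇒ WS   [S → W S]
WS ⇒ PyoS   [W → P y o]
PyoS ⇒ yPyyoS   [P → y P y]
yPyyoS ⇒ yyPyyyoS   [P → y P y]
yyPyyyoS ⇒ yyhyyyoS   [P → h]
yyhyyyoS ⇒ yyhyyyof   [S → f]

S ⇒ WS ⇒ PyoS ⇒ yPyyoS ⇒ yyPyyyoS ⇒ yyhyyyoS ⇒ yyhyyyof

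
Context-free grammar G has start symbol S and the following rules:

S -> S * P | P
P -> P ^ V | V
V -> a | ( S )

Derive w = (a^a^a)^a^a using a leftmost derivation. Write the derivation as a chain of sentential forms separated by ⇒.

S⇒P⇒P^V⇒P^V^V⇒V^V^V⇒(S)^V^V⇒(P)^V^V⇒(P^V)^V^V⇒(P^V^V)^V^V⇒(V^V^V)^V^V⇒(a^V^V)^V^V⇒(a^a^V)^V^V⇒(a^a^a)^V^V⇒(a^a^a)^a^V⇒(a^a^a)^a^a

S ⇒ P   [S -> P]
P ⇒ P^V   [P -> P ^ V]
P^V ⇒ P^V^V   [P -> P ^ V]
P^V^V ⇒ V^V^V   [P -> V]
V^V^V ⇒ (S)^V^V   [V -> ( S )]
(S)^V^V ⇒ (P)^V^V   [S -> P]
(P)^V^V ⇒ (P^V)^V^V   [P -> P ^ V]
(P^V)^V^V ⇒ (P^V^V)^V^V   [P -> P ^ V]
(P^V^V)^V^V ⇒ (V^V^V)^V^V   [P -> V]
(V^V^V)^V^V ⇒ (a^V^V)^V^V   [V -> a]
(a^V^V)^V^V ⇒ (a^a^V)^V^V   [V -> a]
(a^a^V)^V^V ⇒ (a^a^a)^V^V   [V -> a]
(a^a^a)^V^V ⇒ (a^a^a)^a^V   [V -> a]
(a^a^a)^a^V ⇒ (a^a^a)^a^a   [V -> a]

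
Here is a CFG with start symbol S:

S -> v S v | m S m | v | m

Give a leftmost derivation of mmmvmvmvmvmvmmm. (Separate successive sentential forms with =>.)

S => mSm => mmSmm => mmmSmmm => mmmvSvmmm => mmmvmSmvmmm => mmmvmvSvmvmmm => mmmvmvmSmvmvmmm => mmmvmvmvmvmvmmm

S => mSm   [S -> m S m]
mSm => mmSmm   [S -> m S m]
mmSmm => mmmSmmm   [S -> m S m]
mmmSmmm => mmmvSvmmm   [S -> v S v]
mmmvSvmmm => mmmvmSmvmmm   [S -> m S m]
mmmvmSmvmmm => mmmvmvSvmvmmm   [S -> v S v]
mmmvmvSvmvmmm => mmmvmvmSmvmvmmm   [S -> m S m]
mmmvmvmSmvmvmmm => mmmvmvmvmvmvmmm   [S -> v]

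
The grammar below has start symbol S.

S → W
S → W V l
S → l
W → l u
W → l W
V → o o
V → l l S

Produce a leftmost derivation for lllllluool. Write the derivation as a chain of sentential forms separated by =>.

S => WVl => lWVl => llWVl => lllWVl => llllWVl => lllllWVl => lllllluVl => lllllluool

S => WVl   [S → W V l]
WVl => lWVl   [W → l W]
lWVl => llWVl   [W → l W]
llWVl => lllWVl   [W → l W]
lllWVl => llllWVl   [W → l W]
llllWVl => lllllWVl   [W → l W]
lllllWVl => lllllluVl   [W → l u]
lllllluVl => lllllluool   [V → o o]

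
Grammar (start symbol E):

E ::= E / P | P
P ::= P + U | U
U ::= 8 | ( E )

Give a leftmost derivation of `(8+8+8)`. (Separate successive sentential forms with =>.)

E => P => U => (E) => (P) => (P+U) => (P+U+U) => (U+U+U) => (8+U+U) => (8+8+U) => (8+8+8)

E => P   [E ::= P]
P => U   [P ::= U]
U => (E)   [U ::= ( E )]
(E) => (P)   [E ::= P]
(P) => (P+U)   [P ::= P + U]
(P+U) => (P+U+U)   [P ::= P + U]
(P+U+U) => (U+U+U)   [P ::= U]
(U+U+U) => (8+U+U)   [U ::= 8]
(8+U+U) => (8+8+U)   [U ::= 8]
(8+8+U) => (8+8+8)   [U ::= 8]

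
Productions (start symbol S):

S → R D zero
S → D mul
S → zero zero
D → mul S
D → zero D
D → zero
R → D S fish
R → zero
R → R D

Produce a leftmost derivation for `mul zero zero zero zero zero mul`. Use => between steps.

S => D mul   [S → D mul]
D mul => mul S mul   [D → mul S]
mul S mul => mul R D zero mul   [S → R D zero]
mul R D zero mul => mul zero D zero mul   [R → zero]
mul zero D zero mul => mul zero zero D zero mul   [D → zero D]
mul zero zero D zero mul => mul zero zero zero D zero mul   [D → zero D]
mul zero zero zero D zero mul => mul zero zero zero zero zero mul   [D → zero]

S => D mul => mul S mul => mul R D zero mul => mul zero D zero mul => mul zero zero D zero mul => mul zero zero zero D zero mul => mul zero zero zero zero zero mul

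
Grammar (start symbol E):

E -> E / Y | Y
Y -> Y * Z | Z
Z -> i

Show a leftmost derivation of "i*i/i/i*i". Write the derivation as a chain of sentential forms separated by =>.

E => E/Y => E/Y/Y => Y/Y/Y => Y*Z/Y/Y => Z*Z/Y/Y => i*Z/Y/Y => i*i/Y/Y => i*i/Z/Y => i*i/i/Y => i*i/i/Y*Z => i*i/i/Z*Z => i*i/i/i*Z => i*i/i/i*i

E => E/Y   [E -> E / Y]
E/Y => E/Y/Y   [E -> E / Y]
E/Y/Y => Y/Y/Y   [E -> Y]
Y/Y/Y => Y*Z/Y/Y   [Y -> Y * Z]
Y*Z/Y/Y => Z*Z/Y/Y   [Y -> Z]
Z*Z/Y/Y => i*Z/Y/Y   [Z -> i]
i*Z/Y/Y => i*i/Y/Y   [Z -> i]
i*i/Y/Y => i*i/Z/Y   [Y -> Z]
i*i/Z/Y => i*i/i/Y   [Z -> i]
i*i/i/Y => i*i/i/Y*Z   [Y -> Y * Z]
i*i/i/Y*Z => i*i/i/Z*Z   [Y -> Z]
i*i/i/Z*Z => i*i/i/i*Z   [Z -> i]
i*i/i/i*Z => i*i/i/i*i   [Z -> i]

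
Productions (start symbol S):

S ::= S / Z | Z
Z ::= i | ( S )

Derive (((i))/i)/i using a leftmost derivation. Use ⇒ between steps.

S ⇒ S/Z ⇒ Z/Z ⇒ (S)/Z ⇒ (S/Z)/Z ⇒ (Z/Z)/Z ⇒ ((S)/Z)/Z ⇒ ((Z)/Z)/Z ⇒ (((S))/Z)/Z ⇒ (((Z))/Z)/Z ⇒ (((i))/Z)/Z ⇒ (((i))/i)/Z ⇒ (((i))/i)/i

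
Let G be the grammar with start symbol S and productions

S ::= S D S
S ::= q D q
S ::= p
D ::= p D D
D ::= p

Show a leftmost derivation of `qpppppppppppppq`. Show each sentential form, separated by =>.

S => qDq => qpDDq => qppDq => qpppDDq => qppppDDDq => qpppppDDDDq => qppppppDDDDDq => qpppppppDDDDDDq => qppppppppDDDDDq => qpppppppppDDDDq => qppppppppppDDDq => qpppppppppppDDq => qppppppppppppDq => qpppppppppppppq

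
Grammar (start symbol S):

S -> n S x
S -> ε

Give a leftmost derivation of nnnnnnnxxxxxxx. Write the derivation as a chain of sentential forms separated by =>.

S => nSx => nnSxx => nnnSxxx => nnnnSxxxx => nnnnnSxxxxx => nnnnnnSxxxxxx => nnnnnnnSxxxxxxx => nnnnnnnxxxxxxx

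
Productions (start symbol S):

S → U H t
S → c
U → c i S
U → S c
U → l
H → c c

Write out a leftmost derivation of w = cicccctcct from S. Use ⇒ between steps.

S ⇒ UHt   [S → U H t]
UHt ⇒ ciSHt   [U → c i S]
ciSHt ⇒ ciUHtHt   [S → U H t]
ciUHtHt ⇒ ciScHtHt   [U → S c]
ciScHtHt ⇒ ciccHtHt   [S → c]
ciccHtHt ⇒ cicccctHt   [H → c c]
cicccctHt ⇒ cicccctcct   [H → c c]

S ⇒ UHt ⇒ ciSHt ⇒ ciUHtHt ⇒ ciScHtHt ⇒ ciccHtHt ⇒ cicccctHt ⇒ cicccctcct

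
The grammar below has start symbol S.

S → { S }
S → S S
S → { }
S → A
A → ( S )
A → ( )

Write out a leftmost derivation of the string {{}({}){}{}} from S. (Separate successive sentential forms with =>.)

S => {S}   [S → { S }]
{S} => {SS}   [S → S S]
{SS} => {SSS}   [S → S S]
{SSS} => {{}SS}   [S → { }]
{{}SS} => {{}SSS}   [S → S S]
{{}SSS} => {{}ASS}   [S → A]
{{}ASS} => {{}(S)SS}   [A → ( S )]
{{}(S)SS} => {{}({})SS}   [S → { }]
{{}({})SS} => {{}({}){}S}   [S → { }]
{{}({}){}S} => {{}({}){}{}}   [S → { }]

S=>{S}=>{SS}=>{SSS}=>{{}SS}=>{{}SSS}=>{{}ASS}=>{{}(S)SS}=>{{}({})SS}=>{{}({}){}S}=>{{}({}){}{}}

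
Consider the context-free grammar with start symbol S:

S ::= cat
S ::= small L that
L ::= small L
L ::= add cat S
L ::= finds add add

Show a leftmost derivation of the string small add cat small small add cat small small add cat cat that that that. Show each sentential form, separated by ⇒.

S ⇒ small L that ⇒ small add cat S that ⇒ small add cat small L that that ⇒ small add cat small small L that that ⇒ small add cat small small add cat S that that ⇒ small add cat small small add cat small L that that that ⇒ small add cat small small add cat small small L that that that ⇒ small add cat small small add cat small small add cat S that that that ⇒ small add cat small small add cat small small add cat cat that that that

S ⇒ small L that   [S ::= small L that]
small L that ⇒ small add cat S that   [L ::= add cat S]
small add cat S that ⇒ small add cat small L that that   [S ::= small L that]
small add cat small L that that ⇒ small add cat small small L that that   [L ::= small L]
small add cat small small L that that ⇒ small add cat small small add cat S that that   [L ::= add cat S]
small add cat small small add cat S that that ⇒ small add cat small small add cat small L that that that   [S ::= small L that]
small add cat small small add cat small L that that that ⇒ small add cat small small add cat small small L that that that   [L ::= small L]
small add cat small small add cat small small L that that that ⇒ small add cat small small add cat small small add cat S that that that   [L ::= add cat S]
small add cat small small add cat small small add cat S that that that ⇒ small add cat small small add cat small small add cat cat that that that   [S ::= cat]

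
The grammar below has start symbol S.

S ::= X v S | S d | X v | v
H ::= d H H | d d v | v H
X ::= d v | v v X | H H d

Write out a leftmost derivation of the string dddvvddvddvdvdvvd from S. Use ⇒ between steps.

S ⇒ XvS ⇒ HHdvS ⇒ dHHHdvS ⇒ dddvHHdvS ⇒ dddvvHHdvS ⇒ dddvvddvHdvS ⇒ dddvvddvddvdvS ⇒ dddvvddvddvdvSd ⇒ dddvvddvddvdvXvd ⇒ dddvvddvddvdvdvvd

S ⇒ XvS   [S ::= X v S]
XvS ⇒ HHdvS   [X ::= H H d]
HHdvS ⇒ dHHHdvS   [H ::= d H H]
dHHHdvS ⇒ dddvHHdvS   [H ::= d d v]
dddvHHdvS ⇒ dddvvHHdvS   [H ::= v H]
dddvvHHdvS ⇒ dddvvddvHdvS   [H ::= d d v]
dddvvddvHdvS ⇒ dddvvddvddvdvS   [H ::= d d v]
dddvvddvddvdvS ⇒ dddvvddvddvdvSd   [S ::= S d]
dddvvddvddvdvSd ⇒ dddvvddvddvdvXvd   [S ::= X v]
dddvvddvddvdvXvd ⇒ dddvvddvddvdvdvvd   [X ::= d v]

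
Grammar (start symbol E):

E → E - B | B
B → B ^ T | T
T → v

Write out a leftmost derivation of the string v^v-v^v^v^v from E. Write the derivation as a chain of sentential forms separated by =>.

E => E-B   [E → E - B]
E-B => B-B   [E → B]
B-B => B^T-B   [B → B ^ T]
B^T-B => T^T-B   [B → T]
T^T-B => v^T-B   [T → v]
v^T-B => v^v-B   [T → v]
v^v-B => v^v-B^T   [B → B ^ T]
v^v-B^T => v^v-B^T^T   [B → B ^ T]
v^v-B^T^T => v^v-B^T^T^T   [B → B ^ T]
v^v-B^T^T^T => v^v-T^T^T^T   [B → T]
v^v-T^T^T^T => v^v-v^T^T^T   [T → v]
v^v-v^T^T^T => v^v-v^v^T^T   [T → v]
v^v-v^v^T^T => v^v-v^v^v^T   [T → v]
v^v-v^v^v^T => v^v-v^v^v^v   [T → v]

E=>E-B=>B-B=>B^T-B=>T^T-B=>v^T-B=>v^v-B=>v^v-B^T=>v^v-B^T^T=>v^v-B^T^T^T=>v^v-T^T^T^T=>v^v-v^T^T^T=>v^v-v^v^T^T=>v^v-v^v^v^T=>v^v-v^v^v^v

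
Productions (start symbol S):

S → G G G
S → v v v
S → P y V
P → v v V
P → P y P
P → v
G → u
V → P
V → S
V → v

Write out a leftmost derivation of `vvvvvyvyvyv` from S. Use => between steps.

S=>PyV=>vvVyV=>vvPyV=>vvPyPyV=>vvPyPyPyV=>vvvvVyPyPyV=>vvvvvyPyPyV=>vvvvvyvyPyV=>vvvvvyvyvyV=>vvvvvyvyvyv

S => PyV   [S → P y V]
PyV => vvVyV   [P → v v V]
vvVyV => vvPyV   [V → P]
vvPyV => vvPyPyV   [P → P y P]
vvPyPyV => vvPyPyPyV   [P → P y P]
vvPyPyPyV => vvvvVyPyPyV   [P → v v V]
vvvvVyPyPyV => vvvvvyPyPyV   [V → v]
vvvvvyPyPyV => vvvvvyvyPyV   [P → v]
vvvvvyvyPyV => vvvvvyvyvyV   [P → v]
vvvvvyvyvyV => vvvvvyvyvyv   [V → v]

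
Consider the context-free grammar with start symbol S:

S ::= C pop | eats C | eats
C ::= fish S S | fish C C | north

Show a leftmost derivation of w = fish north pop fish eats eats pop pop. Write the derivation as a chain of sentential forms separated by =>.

S => C pop => fish S S pop => fish C pop S pop => fish north pop S pop => fish north pop C pop pop => fish north pop fish S S pop pop => fish north pop fish eats S pop pop => fish north pop fish eats eats pop pop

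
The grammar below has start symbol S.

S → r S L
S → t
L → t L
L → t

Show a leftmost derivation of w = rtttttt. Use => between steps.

S => rSL   [S → r S L]
rSL => rtL   [S → t]
rtL => rttL   [L → t L]
rttL => rtttL   [L → t L]
rtttL => rttttL   [L → t L]
rttttL => rtttttL   [L → t L]
rtttttL => rtttttt   [L → t]

S => rSL => rtL => rttL => rtttL => rttttL => rtttttL => rtttttt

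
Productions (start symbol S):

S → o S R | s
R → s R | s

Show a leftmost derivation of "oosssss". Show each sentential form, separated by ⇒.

S ⇒ oSR ⇒ ooSRR ⇒ oosRR ⇒ oossRR ⇒ oosssRR ⇒ oossssR ⇒ oosssss

S ⇒ oSR   [S → o S R]
oSR ⇒ ooSRR   [S → o S R]
ooSRR ⇒ oosRR   [S → s]
oosRR ⇒ oossRR   [R → s R]
oossRR ⇒ oosssRR   [R → s R]
oosssRR ⇒ oossssR   [R → s]
oossssR ⇒ oosssss   [R → s]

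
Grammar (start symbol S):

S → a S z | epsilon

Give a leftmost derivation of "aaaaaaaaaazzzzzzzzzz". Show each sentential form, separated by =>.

S => aSz   [S → a S z]
aSz => aaSzz   [S → a S z]
aaSzz => aaaSzzz   [S → a S z]
aaaSzzz => aaaaSzzzz   [S → a S z]
aaaaSzzzz => aaaaaSzzzzz   [S → a S z]
aaaaaSzzzzz => aaaaaaSzzzzzz   [S → a S z]
aaaaaaSzzzzzz => aaaaaaaSzzzzzzz   [S → a S z]
aaaaaaaSzzzzzzz => aaaaaaaaSzzzzzzzz   [S → a S z]
aaaaaaaaSzzzzzzzz => aaaaaaaaaSzzzzzzzzz   [S → a S z]
aaaaaaaaaSzzzzzzzzz => aaaaaaaaaaSzzzzzzzzzz   [S → a S z]
aaaaaaaaaaSzzzzzzzzzz => aaaaaaaaaazzzzzzzzzz   [S → epsilon]

S=>aSz=>aaSzz=>aaaSzzz=>aaaaSzzzz=>aaaaaSzzzzz=>aaaaaaSzzzzzz=>aaaaaaaSzzzzzzz=>aaaaaaaaSzzzzzzzz=>aaaaaaaaaSzzzzzzzzz=>aaaaaaaaaaSzzzzzzzzzz=>aaaaaaaaaazzzzzzzzzz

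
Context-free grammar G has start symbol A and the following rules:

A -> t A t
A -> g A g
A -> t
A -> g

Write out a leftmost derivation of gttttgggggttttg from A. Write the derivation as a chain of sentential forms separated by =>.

A => gAg => gtAtg => gttAttg => gtttAtttg => gttttAttttg => gttttgAgttttg => gttttggAggttttg => gttttgggggttttg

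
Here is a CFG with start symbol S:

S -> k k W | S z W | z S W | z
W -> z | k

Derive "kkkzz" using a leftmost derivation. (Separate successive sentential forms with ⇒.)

S ⇒ SzW ⇒ kkWzW ⇒ kkkzW ⇒ kkkzz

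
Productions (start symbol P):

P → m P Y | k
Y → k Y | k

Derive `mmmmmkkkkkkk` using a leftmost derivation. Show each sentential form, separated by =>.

P => mPY => mmPYY => mmmPYYY => mmmmPYYYY => mmmmmPYYYYY => mmmmmkYYYYY => mmmmmkkYYYYY => mmmmmkkkYYYY => mmmmmkkkkYYY => mmmmmkkkkkYY => mmmmmkkkkkkY => mmmmmkkkkkkk

P => mPY   [P → m P Y]
mPY => mmPYY   [P → m P Y]
mmPYY => mmmPYYY   [P → m P Y]
mmmPYYY => mmmmPYYYY   [P → m P Y]
mmmmPYYYY => mmmmmPYYYYY   [P → m P Y]
mmmmmPYYYYY => mmmmmkYYYYY   [P → k]
mmmmmkYYYYY => mmmmmkkYYYYY   [Y → k Y]
mmmmmkkYYYYY => mmmmmkkkYYYY   [Y → k]
mmmmmkkkYYYY => mmmmmkkkkYYY   [Y → k]
mmmmmkkkkYYY => mmmmmkkkkkYY   [Y → k]
mmmmmkkkkkYY => mmmmmkkkkkkY   [Y → k]
mmmmmkkkkkkY => mmmmmkkkkkkk   [Y → k]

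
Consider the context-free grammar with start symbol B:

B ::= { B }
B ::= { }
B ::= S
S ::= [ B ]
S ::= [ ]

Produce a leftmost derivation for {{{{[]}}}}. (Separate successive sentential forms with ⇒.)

B⇒{B}⇒{{B}}⇒{{{B}}}⇒{{{{B}}}}⇒{{{{S}}}}⇒{{{{[]}}}}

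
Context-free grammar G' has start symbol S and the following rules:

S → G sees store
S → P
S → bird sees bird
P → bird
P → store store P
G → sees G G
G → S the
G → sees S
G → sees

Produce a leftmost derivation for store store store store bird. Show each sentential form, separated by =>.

S => P => store store P => store store store store P => store store store store bird

S => P   [S → P]
P => store store P   [P → store store P]
store store P => store store store store P   [P → store store P]
store store store store P => store store store store bird   [P → bird]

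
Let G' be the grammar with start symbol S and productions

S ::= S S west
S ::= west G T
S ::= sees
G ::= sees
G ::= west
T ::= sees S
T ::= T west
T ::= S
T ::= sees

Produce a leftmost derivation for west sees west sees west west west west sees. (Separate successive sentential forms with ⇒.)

S ⇒ west G T   [S ::= west G T]
west G T ⇒ west sees T   [G ::= sees]
west sees T ⇒ west sees S   [T ::= S]
west sees S ⇒ west sees west G T   [S ::= west G T]
west sees west G T ⇒ west sees west sees T   [G ::= sees]
west sees west sees T ⇒ west sees west sees S   [T ::= S]
west sees west sees S ⇒ west sees west sees west G T   [S ::= west G T]
west sees west sees west G T ⇒ west sees west sees west west T   [G ::= west]
west sees west sees west west T ⇒ west sees west sees west west S   [T ::= S]
west sees west sees west west S ⇒ west sees west sees west west west G T   [S ::= west G T]
west sees west sees west west west G T ⇒ west sees west sees west west west west T   [G ::= west]
west sees west sees west west west west T ⇒ west sees west sees west west west west sees   [T ::= sees]

S ⇒ west G T ⇒ west sees T ⇒ west sees S ⇒ west sees west G T ⇒ west sees west sees T ⇒ west sees west sees S ⇒ west sees west sees west G T ⇒ west sees west sees west west T ⇒ west sees west sees west west S ⇒ west sees west sees west west west G T ⇒ west sees west sees west west west west T ⇒ west sees west sees west west west west sees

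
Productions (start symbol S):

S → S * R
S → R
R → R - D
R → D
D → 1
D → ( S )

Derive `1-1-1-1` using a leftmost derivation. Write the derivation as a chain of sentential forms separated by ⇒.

S ⇒ R   [S → R]
R ⇒ R-D   [R → R - D]
R-D ⇒ R-D-D   [R → R - D]
R-D-D ⇒ R-D-D-D   [R → R - D]
R-D-D-D ⇒ D-D-D-D   [R → D]
D-D-D-D ⇒ 1-D-D-D   [D → 1]
1-D-D-D ⇒ 1-1-D-D   [D → 1]
1-1-D-D ⇒ 1-1-1-D   [D → 1]
1-1-1-D ⇒ 1-1-1-1   [D → 1]

S ⇒ R ⇒ R-D ⇒ R-D-D ⇒ R-D-D-D ⇒ D-D-D-D ⇒ 1-D-D-D ⇒ 1-1-D-D ⇒ 1-1-1-D ⇒ 1-1-1-1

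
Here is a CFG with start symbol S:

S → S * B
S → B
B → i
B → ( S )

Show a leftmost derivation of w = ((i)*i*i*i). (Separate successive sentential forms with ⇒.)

S ⇒ B ⇒ (S) ⇒ (S*B) ⇒ (S*B*B) ⇒ (S*B*B*B) ⇒ (B*B*B*B) ⇒ ((S)*B*B*B) ⇒ ((B)*B*B*B) ⇒ ((i)*B*B*B) ⇒ ((i)*i*B*B) ⇒ ((i)*i*i*B) ⇒ ((i)*i*i*i)

S ⇒ B   [S → B]
B ⇒ (S)   [B → ( S )]
(S) ⇒ (S*B)   [S → S * B]
(S*B) ⇒ (S*B*B)   [S → S * B]
(S*B*B) ⇒ (S*B*B*B)   [S → S * B]
(S*B*B*B) ⇒ (B*B*B*B)   [S → B]
(B*B*B*B) ⇒ ((S)*B*B*B)   [B → ( S )]
((S)*B*B*B) ⇒ ((B)*B*B*B)   [S → B]
((B)*B*B*B) ⇒ ((i)*B*B*B)   [B → i]
((i)*B*B*B) ⇒ ((i)*i*B*B)   [B → i]
((i)*i*B*B) ⇒ ((i)*i*i*B)   [B → i]
((i)*i*i*B) ⇒ ((i)*i*i*i)   [B → i]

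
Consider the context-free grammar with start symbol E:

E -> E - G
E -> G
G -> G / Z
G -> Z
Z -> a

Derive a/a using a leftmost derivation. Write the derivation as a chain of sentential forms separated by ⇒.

E⇒G⇒G/Z⇒Z/Z⇒a/Z⇒a/a

E ⇒ G   [E -> G]
G ⇒ G/Z   [G -> G / Z]
G/Z ⇒ Z/Z   [G -> Z]
Z/Z ⇒ a/Z   [Z -> a]
a/Z ⇒ a/a   [Z -> a]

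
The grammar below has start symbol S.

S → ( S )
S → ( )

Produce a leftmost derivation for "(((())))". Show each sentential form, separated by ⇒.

S ⇒ (S)   [S → ( S )]
(S) ⇒ ((S))   [S → ( S )]
((S)) ⇒ (((S)))   [S → ( S )]
(((S))) ⇒ (((())))   [S → ( )]

S ⇒ (S) ⇒ ((S)) ⇒ (((S))) ⇒ (((())))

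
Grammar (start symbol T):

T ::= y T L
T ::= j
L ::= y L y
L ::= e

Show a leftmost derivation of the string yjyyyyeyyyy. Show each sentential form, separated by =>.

T => yTL   [T ::= y T L]
yTL => yjL   [T ::= j]
yjL => yjyLy   [L ::= y L y]
yjyLy => yjyyLyy   [L ::= y L y]
yjyyLyy => yjyyyLyyy   [L ::= y L y]
yjyyyLyyy => yjyyyyLyyyy   [L ::= y L y]
yjyyyyLyyyy => yjyyyyeyyyy   [L ::= e]

T => yTL => yjL => yjyLy => yjyyLyy => yjyyyLyyy => yjyyyyLyyyy => yjyyyyeyyyy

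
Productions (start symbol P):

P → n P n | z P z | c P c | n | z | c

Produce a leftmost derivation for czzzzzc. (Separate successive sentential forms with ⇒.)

P ⇒ cPc   [P → c P c]
cPc ⇒ czPzc   [P → z P z]
czPzc ⇒ czzPzzc   [P → z P z]
czzPzzc ⇒ czzzzzc   [P → z]

P ⇒ cPc ⇒ czPzc ⇒ czzPzzc ⇒ czzzzzc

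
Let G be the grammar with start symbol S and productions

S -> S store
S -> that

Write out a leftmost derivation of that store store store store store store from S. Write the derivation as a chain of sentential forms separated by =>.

S => S store   [S -> S store]
S store => S store store   [S -> S store]
S store store => S store store store   [S -> S store]
S store store store => S store store store store   [S -> S store]
S store store store store => S store store store store store   [S -> S store]
S store store store store store => S store store store store store store   [S -> S store]
S store store store store store store => that store store store store store store   [S -> that]

S => S store => S store store => S store store store => S store store store store => S store store store store store => S store store store store store store => that store store store store store store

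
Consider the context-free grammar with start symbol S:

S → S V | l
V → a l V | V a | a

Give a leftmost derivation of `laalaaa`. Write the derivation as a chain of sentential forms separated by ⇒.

S ⇒ SV   [S → S V]
SV ⇒ SVV   [S → S V]
SVV ⇒ lVV   [S → l]
lVV ⇒ laV   [V → a]
laV ⇒ laalV   [V → a l V]
laalV ⇒ laalVa   [V → V a]
laalVa ⇒ laalVaa   [V → V a]
laalVaa ⇒ laalaaa   [V → a]

S ⇒ SV ⇒ SVV ⇒ lVV ⇒ laV ⇒ laalV ⇒ laalVa ⇒ laalVaa ⇒ laalaaa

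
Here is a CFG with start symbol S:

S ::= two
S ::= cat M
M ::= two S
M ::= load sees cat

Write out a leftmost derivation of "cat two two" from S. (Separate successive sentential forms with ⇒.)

S ⇒ cat M ⇒ cat two S ⇒ cat two two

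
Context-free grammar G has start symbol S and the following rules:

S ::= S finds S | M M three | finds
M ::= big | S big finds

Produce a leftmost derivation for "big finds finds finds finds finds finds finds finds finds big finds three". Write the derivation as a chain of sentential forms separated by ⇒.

S ⇒ M M three ⇒ big M three ⇒ big S big finds three ⇒ big S finds S big finds three ⇒ big finds finds S big finds three ⇒ big finds finds S finds S big finds three ⇒ big finds finds S finds S finds S big finds three ⇒ big finds finds finds finds S finds S big finds three ⇒ big finds finds finds finds S finds S finds S big finds three ⇒ big finds finds finds finds finds finds S finds S big finds three ⇒ big finds finds finds finds finds finds finds finds S big finds three ⇒ big finds finds finds finds finds finds finds finds finds big finds three

S ⇒ M M three   [S ::= M M three]
M M three ⇒ big M three   [M ::= big]
big M three ⇒ big S big finds three   [M ::= S big finds]
big S big finds three ⇒ big S finds S big finds three   [S ::= S finds S]
big S finds S big finds three ⇒ big finds finds S big finds three   [S ::= finds]
big finds finds S big finds three ⇒ big finds finds S finds S big finds three   [S ::= S finds S]
big finds finds S finds S big finds three ⇒ big finds finds S finds S finds S big finds three   [S ::= S finds S]
big finds finds S finds S finds S big finds three ⇒ big finds finds finds finds S finds S big finds three   [S ::= finds]
big finds finds finds finds S finds S big finds three ⇒ big finds finds finds finds S finds S finds S big finds three   [S ::= S finds S]
big finds finds finds finds S finds S finds S big finds three ⇒ big finds finds finds finds finds finds S finds S big finds three   [S ::= finds]
big finds finds finds finds finds finds S finds S big finds three ⇒ big finds finds finds finds finds finds finds finds S big finds three   [S ::= finds]
big finds finds finds finds finds finds finds finds S big finds three ⇒ big finds finds finds finds finds finds finds finds finds big finds three   [S ::= finds]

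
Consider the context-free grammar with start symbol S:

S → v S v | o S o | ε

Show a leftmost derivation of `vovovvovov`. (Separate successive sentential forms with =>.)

S => vSv => voSov => vovSvov => vovoSovov => vovovSvovov => vovovvovov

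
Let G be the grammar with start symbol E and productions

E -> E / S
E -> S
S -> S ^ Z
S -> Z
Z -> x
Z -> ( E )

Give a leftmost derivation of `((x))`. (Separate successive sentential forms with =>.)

E => S   [E -> S]
S => Z   [S -> Z]
Z => (E)   [Z -> ( E )]
(E) => (S)   [E -> S]
(S) => (Z)   [S -> Z]
(Z) => ((E))   [Z -> ( E )]
((E)) => ((S))   [E -> S]
((S)) => ((Z))   [S -> Z]
((Z)) => ((x))   [Z -> x]

E => S => Z => (E) => (S) => (Z) => ((E)) => ((S)) => ((Z)) => ((x))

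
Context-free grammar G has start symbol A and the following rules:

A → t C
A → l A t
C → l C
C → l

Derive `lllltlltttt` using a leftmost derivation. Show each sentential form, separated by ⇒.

A ⇒ lAt ⇒ llAtt ⇒ lllAttt ⇒ llllAtttt ⇒ lllltCtttt ⇒ lllltlCtttt ⇒ lllltlltttt

A ⇒ lAt   [A → l A t]
lAt ⇒ llAtt   [A → l A t]
llAtt ⇒ lllAttt   [A → l A t]
lllAttt ⇒ llllAtttt   [A → l A t]
llllAtttt ⇒ lllltCtttt   [A → t C]
lllltCtttt ⇒ lllltlCtttt   [C → l C]
lllltlCtttt ⇒ lllltlltttt   [C → l]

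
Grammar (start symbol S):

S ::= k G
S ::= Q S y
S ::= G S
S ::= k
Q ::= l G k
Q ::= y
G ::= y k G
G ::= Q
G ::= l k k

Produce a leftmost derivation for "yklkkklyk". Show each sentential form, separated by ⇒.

S⇒GS⇒ykGS⇒yklkkS⇒yklkkkG⇒yklkkkQ⇒yklkkklGk⇒yklkkklQk⇒yklkkklyk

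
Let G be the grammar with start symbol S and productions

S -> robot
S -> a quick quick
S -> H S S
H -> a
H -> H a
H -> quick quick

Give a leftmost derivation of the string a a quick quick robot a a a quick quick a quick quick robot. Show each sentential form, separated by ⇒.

S ⇒ H S S ⇒ H a S S ⇒ a a S S ⇒ a a H S S S ⇒ a a quick quick S S S ⇒ a a quick quick robot S S ⇒ a a quick quick robot H S S S ⇒ a a quick quick robot H a S S S ⇒ a a quick quick robot a a S S S ⇒ a a quick quick robot a a a quick quick S S ⇒ a a quick quick robot a a a quick quick a quick quick S ⇒ a a quick quick robot a a a quick quick a quick quick robot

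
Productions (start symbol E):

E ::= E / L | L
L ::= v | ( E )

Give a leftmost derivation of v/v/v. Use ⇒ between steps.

E⇒E/L⇒E/L/L⇒L/L/L⇒v/L/L⇒v/v/L⇒v/v/v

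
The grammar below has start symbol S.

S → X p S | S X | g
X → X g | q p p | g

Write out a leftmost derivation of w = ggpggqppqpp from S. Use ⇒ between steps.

S⇒SX⇒SXX⇒SXXX⇒XpSXXX⇒XgpSXXX⇒ggpSXXX⇒ggpgXXX⇒ggpggXX⇒ggpggqppX⇒ggpggqppqpp

S ⇒ SX   [S → S X]
SX ⇒ SXX   [S → S X]
SXX ⇒ SXXX   [S → S X]
SXXX ⇒ XpSXXX   [S → X p S]
XpSXXX ⇒ XgpSXXX   [X → X g]
XgpSXXX ⇒ ggpSXXX   [X → g]
ggpSXXX ⇒ ggpgXXX   [S → g]
ggpgXXX ⇒ ggpggXX   [X → g]
ggpggXX ⇒ ggpggqppX   [X → q p p]
ggpggqppX ⇒ ggpggqppqpp   [X → q p p]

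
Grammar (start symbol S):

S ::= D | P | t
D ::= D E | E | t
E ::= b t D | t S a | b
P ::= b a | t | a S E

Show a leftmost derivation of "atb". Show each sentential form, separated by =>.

S=>P=>aSE=>aPE=>atE=>atb

S => P   [S ::= P]
P => aSE   [P ::= a S E]
aSE => aPE   [S ::= P]
aPE => atE   [P ::= t]
atE => atb   [E ::= b]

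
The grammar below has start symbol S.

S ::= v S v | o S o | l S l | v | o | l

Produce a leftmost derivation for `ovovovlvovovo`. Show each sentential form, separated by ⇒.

S⇒oSo⇒ovSvo⇒ovoSovo⇒ovovSvovo⇒ovovoSovovo⇒ovovovSvovovo⇒ovovovlvovovo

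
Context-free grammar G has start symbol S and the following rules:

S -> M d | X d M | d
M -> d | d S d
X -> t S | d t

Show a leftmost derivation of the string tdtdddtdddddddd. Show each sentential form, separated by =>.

S => XdM => tSdM => tXdMdM => tdtdMdM => tdtddSddM => tdtddMdddM => tdtdddSddddM => tdtdddXdMddddM => tdtdddtSdMddddM => tdtdddtddMddddM => tdtdddtdddddddM => tdtdddtdddddddd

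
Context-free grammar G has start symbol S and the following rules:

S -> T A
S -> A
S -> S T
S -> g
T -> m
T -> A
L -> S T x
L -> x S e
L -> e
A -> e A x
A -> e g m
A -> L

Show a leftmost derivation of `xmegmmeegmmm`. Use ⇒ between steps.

S ⇒ ST ⇒ STT ⇒ TATT ⇒ AATT ⇒ LATT ⇒ xSeATT ⇒ xSTeATT ⇒ xTATeATT ⇒ xmATeATT ⇒ xmegmTeATT ⇒ xmegmmeATT ⇒ xmegmmeegmTT ⇒ xmegmmeegmmT ⇒ xmegmmeegmmm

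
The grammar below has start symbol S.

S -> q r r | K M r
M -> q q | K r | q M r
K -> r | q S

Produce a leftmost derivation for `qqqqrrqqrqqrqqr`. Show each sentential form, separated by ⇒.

S ⇒ KMr ⇒ qSMr ⇒ qKMrMr ⇒ qqSMrMr ⇒ qqKMrMrMr ⇒ qqqSMrMrMr ⇒ qqqqrrMrMrMr ⇒ qqqqrrqqrMrMr ⇒ qqqqrrqqrqqrMr ⇒ qqqqrrqqrqqrqqr

S ⇒ KMr   [S -> K M r]
KMr ⇒ qSMr   [K -> q S]
qSMr ⇒ qKMrMr   [S -> K M r]
qKMrMr ⇒ qqSMrMr   [K -> q S]
qqSMrMr ⇒ qqKMrMrMr   [S -> K M r]
qqKMrMrMr ⇒ qqqSMrMrMr   [K -> q S]
qqqSMrMrMr ⇒ qqqqrrMrMrMr   [S -> q r r]
qqqqrrMrMrMr ⇒ qqqqrrqqrMrMr   [M -> q q]
qqqqrrqqrMrMr ⇒ qqqqrrqqrqqrMr   [M -> q q]
qqqqrrqqrqqrMr ⇒ qqqqrrqqrqqrqqr   [M -> q q]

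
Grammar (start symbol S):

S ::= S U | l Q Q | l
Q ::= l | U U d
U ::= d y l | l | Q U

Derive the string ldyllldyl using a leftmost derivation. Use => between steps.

S => SU => SUU => SUUU => SUUUU => lUUUU => ldylUUU => ldyllUU => ldylllU => ldyllldyl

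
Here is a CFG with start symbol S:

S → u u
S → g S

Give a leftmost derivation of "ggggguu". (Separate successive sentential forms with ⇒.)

S ⇒ gS   [S → g S]
gS ⇒ ggS   [S → g S]
ggS ⇒ gggS   [S → g S]
gggS ⇒ ggggS   [S → g S]
ggggS ⇒ gggggS   [S → g S]
gggggS ⇒ ggggguu   [S → u u]

S ⇒ gS ⇒ ggS ⇒ gggS ⇒ ggggS ⇒ gggggS ⇒ ggggguu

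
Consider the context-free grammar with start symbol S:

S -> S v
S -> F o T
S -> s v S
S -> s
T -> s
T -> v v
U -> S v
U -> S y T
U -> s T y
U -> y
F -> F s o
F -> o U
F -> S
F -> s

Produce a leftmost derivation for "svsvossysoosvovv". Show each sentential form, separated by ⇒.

S ⇒ FoT ⇒ SoT ⇒ svSoT ⇒ svsvSoT ⇒ svsvSvoT ⇒ svsvFoTvoT ⇒ svsvFsooTvoT ⇒ svsvoUsooTvoT ⇒ svsvosTysooTvoT ⇒ svsvossysooTvoT ⇒ svsvossysoosvoT ⇒ svsvossysoosvovv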